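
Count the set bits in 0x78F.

8

0x78F = 11110001111
Count the 1s: 1 + 1 + 1 + 1 + 1 + 1 + 1 + 1 = 8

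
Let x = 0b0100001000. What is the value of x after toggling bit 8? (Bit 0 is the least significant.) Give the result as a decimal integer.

x = 0100001000
bit 8 is currently 1; toggle it via x ^ (1 << 8) = x ^ 256
→ 0000001000 = 8

8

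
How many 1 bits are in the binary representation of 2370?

4

2370 = 100101000010
Count the 1s: 1 + 1 + 1 + 1 = 4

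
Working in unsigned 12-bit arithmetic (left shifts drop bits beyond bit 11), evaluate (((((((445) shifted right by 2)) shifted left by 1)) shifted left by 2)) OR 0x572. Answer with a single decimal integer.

1914

445 = 000110111101
→ shifted right by 2 → 000001101111 = 111
→ shifted left by 1 (mod 2^12) → 000011011110 = 222
→ shifted left by 2 (mod 2^12) → 001101111000 = 888
0x572 = 010101110010
→ OR → 011101111010 = 1914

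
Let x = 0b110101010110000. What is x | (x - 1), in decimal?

x = 110101010110000 = 27312
x - 1 = 110101010101111
OR    = 110101010111111 = 27327
(x | (x - 1) sets all bits below the lowest set bit.)

27327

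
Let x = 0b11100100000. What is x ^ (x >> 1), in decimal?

x = 11100100000 = 1824
x>>1 = 01110010000
XOR  = 10010110000 = 1200
(x ^ (x >> 1) gives the standard binary-reflected Gray code of x.)

1200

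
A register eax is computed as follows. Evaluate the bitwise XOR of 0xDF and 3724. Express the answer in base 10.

3667

0xDF = 000011011111
3724 = 111010001100
XOR → 111001010011 = 3667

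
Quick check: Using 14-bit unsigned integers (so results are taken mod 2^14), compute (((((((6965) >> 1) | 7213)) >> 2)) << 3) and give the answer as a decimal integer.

6965 = 01101100110101
→ >> 1 → 00110110011010 = 3482
7213 = 01110000101101
→ | → 01110110111111 = 7615
→ >> 2 → 00011101101111 = 1903
→ << 3 (mod 2^14) → 11101101111000 = 15224

15224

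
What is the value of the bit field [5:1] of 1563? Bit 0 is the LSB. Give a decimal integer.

13

v = 11000011011
Shift right by 1: 1100001101
Mask low 5 bits: 01101 = 13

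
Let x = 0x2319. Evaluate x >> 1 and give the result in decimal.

0x2319 = 10001100011001
shift right by 1 → 01000110001100 = 4492
(equivalently, floor(8985 / 2))

4492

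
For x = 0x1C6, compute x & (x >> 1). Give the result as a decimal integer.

194

x = 111000110 = 454
x>>1 = 011100011
AND  = 011000010 = 194
(x & (x >> 1) has a 1 wherever x has two consecutive 1 bits.)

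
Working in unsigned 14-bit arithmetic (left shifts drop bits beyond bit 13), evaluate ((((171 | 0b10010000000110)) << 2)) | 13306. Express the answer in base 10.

171 = 00000010101011
0b10010000000110 = 10010000000110
→ | → 10010010101111 = 9391
→ << 2 (mod 2^14) → 01001010111100 = 4796
13306 = 11001111111010
→ | → 11001111111110 = 13310

13310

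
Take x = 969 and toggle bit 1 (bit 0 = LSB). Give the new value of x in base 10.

971

x = 0001111001001
bit 1 is currently 0; toggle it via x ^ (1 << 1) = x ^ 2
→ 0001111001011 = 971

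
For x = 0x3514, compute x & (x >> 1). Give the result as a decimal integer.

x = 11010100010100 = 13588
x>>1 = 01101010001010
AND  = 01000000000000 = 4096
(x & (x >> 1) has a 1 wherever x has two consecutive 1 bits.)

4096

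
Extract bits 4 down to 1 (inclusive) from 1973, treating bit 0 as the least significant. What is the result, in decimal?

v = 0011110110101
Shift right by 1: 001111011010
Mask low 4 bits: 1010 = 10

10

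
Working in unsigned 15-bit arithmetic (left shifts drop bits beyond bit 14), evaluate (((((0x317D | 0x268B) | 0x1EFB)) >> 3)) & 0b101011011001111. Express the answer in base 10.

0x317D = 011000101111101
0x268B = 010011010001011
→ | → 011011111111111 = 14335
0x1EFB = 001111011111011
→ | → 011111111111111 = 16383
→ >> 3 → 000011111111111 = 2047
0b101011011001111 = 101011011001111
→ & → 000011011001111 = 1743

1743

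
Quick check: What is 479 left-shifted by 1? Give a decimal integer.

958

479 = 0111011111
shift left by 1 → 1110111110 = 958
(equivalently, 479 × 2^1 = 479 × 2)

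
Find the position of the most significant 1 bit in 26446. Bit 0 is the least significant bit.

26446 = 110011101001110
The topmost 1 is at position 14 (since 2^14 = 16384 ≤ 26446 < 32768).

14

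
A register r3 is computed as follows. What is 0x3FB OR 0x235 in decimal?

0x3FB = 1111111011
0x235 = 1000110101
 OR → 1111111111 = 1023

1023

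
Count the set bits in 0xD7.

0xD7 = 11010111
Count the 1s: 1 + 1 + 1 + 1 + 1 + 1 = 6

6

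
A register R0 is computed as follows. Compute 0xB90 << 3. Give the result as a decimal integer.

23680

0xB90 = 000101110010000
shift left by 3 → 101110010000000 = 23680
(equivalently, 2960 × 2^3 = 2960 × 8)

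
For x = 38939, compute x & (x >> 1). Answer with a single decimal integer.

x = 1001100000011011 = 38939
x>>1 = 0100110000001101
AND  = 0000100000001001 = 2057
(x & (x >> 1) has a 1 wherever x has two consecutive 1 bits.)

2057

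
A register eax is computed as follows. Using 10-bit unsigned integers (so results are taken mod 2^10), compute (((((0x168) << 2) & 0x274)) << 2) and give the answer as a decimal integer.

128

0x168 = 0101101000
→ << 2 (mod 2^10) → 0110100000 = 416
0x274 = 1001110100
→ & → 0000100000 = 32
→ << 2 (mod 2^10) → 0010000000 = 128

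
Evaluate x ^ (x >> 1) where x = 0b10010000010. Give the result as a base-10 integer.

1731

x = 10010000010 = 1154
x>>1 = 01001000001
XOR  = 11011000011 = 1731
(x ^ (x >> 1) gives the standard binary-reflected Gray code of x.)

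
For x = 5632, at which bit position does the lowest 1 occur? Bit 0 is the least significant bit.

9

5632 = 1011000000000
Trailing zeros: 9, so the lowest set bit is bit 9 (value 512).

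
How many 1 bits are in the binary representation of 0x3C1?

5

0x3C1 = 1111000001
Count the 1s: 1 + 1 + 1 + 1 + 1 = 5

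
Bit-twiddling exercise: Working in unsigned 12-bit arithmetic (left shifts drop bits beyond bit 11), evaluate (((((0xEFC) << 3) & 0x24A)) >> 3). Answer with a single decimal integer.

72

0xEFC = 111011111100
→ << 3 (mod 2^12) → 011111100000 = 2016
0x24A = 001001001010
→ & → 001001000000 = 576
→ >> 3 → 000001001000 = 72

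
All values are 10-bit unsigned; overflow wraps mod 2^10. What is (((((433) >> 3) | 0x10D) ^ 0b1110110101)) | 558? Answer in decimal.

686

433 = 0110110001
→ >> 3 → 0000110110 = 54
0x10D = 0100001101
→ | → 0100111111 = 319
0b1110110101 = 1110110101
→ ^ → 1010001010 = 650
558 = 1000101110
→ | → 1010101110 = 686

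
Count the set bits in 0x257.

6

0x257 = 1001010111
Count the 1s: 1 + 1 + 1 + 1 + 1 + 1 = 6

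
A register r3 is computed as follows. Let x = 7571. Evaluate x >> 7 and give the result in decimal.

59

7571 = 1110110010011
shift right by 7 → 0000000111011 = 59
(equivalently, floor(7571 / 128))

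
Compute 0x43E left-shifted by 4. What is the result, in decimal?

0x43E = 000010000111110
shift left by 4 → 100001111100000 = 17376
(equivalently, 1086 × 2^4 = 1086 × 16)

17376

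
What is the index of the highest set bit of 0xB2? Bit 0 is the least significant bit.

7

0xB2 = 10110010
The topmost 1 is at position 7 (since 2^7 = 128 ≤ 178 < 256).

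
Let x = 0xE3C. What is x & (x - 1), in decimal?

3640

x = 111000111100 = 3644
x - 1 = 111000111011
AND   = 111000111000 = 3640
(x & (x - 1) clears the lowest set bit of x.)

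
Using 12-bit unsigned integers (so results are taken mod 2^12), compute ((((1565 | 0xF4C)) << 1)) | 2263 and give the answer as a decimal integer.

3839

1565 = 011000011101
0xF4C = 111101001100
→ | → 111101011101 = 3933
→ << 1 (mod 2^12) → 111010111010 = 3770
2263 = 100011010111
→ | → 111011111111 = 3839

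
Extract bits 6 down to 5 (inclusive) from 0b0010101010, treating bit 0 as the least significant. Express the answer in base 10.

1

v = 0010101010
Shift right by 5: 00101
Mask low 2 bits: 01 = 1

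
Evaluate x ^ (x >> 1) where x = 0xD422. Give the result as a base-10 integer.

48691

x = 1101010000100010 = 54306
x>>1 = 0110101000010001
XOR  = 1011111000110011 = 48691
(x ^ (x >> 1) gives the standard binary-reflected Gray code of x.)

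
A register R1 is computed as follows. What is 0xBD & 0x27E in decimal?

0xBD = 0010111101
0x27E = 1001111110
AND → 0000111100 = 60

60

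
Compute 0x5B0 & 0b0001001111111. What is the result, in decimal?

0x5B0 = 10110110000
b = 01001111111
AND → 00000110000 = 48

48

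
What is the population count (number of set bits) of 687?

7

687 = 1010101111
Count the 1s: 1 + 1 + 1 + 1 + 1 + 1 + 1 = 7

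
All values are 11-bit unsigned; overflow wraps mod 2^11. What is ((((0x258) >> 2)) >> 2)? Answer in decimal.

0x258 = 01001011000
→ >> 2 → 00010010110 = 150
→ >> 2 → 00000100101 = 37

37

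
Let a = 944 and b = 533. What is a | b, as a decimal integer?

944 = 1110110000
533 = 1000010101
 OR → 1110110101 = 949

949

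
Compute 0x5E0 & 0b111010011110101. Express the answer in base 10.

1248

0x5E0 = 000010111100000
b = 111010011110101
AND → 000010011100000 = 1248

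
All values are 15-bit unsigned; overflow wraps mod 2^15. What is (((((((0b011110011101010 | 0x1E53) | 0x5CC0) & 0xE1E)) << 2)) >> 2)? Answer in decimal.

3610

0b011110011101010 = 011110011101010
0x1E53 = 001111001010011
→ | → 011111011111011 = 16123
0x5CC0 = 101110011000000
→ | → 111111011111011 = 32507
0xE1E = 000111000011110
→ & → 000111000011010 = 3610
→ << 2 (mod 2^15) → 011100001101000 = 14440
→ >> 2 → 000111000011010 = 3610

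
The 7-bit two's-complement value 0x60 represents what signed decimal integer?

pattern = 1100000 (MSB is 1 ⇒ negative)
Invert: 0011111, add 1 → 0100000 = 32, so the value is -32.
(Equivalently: 96 - 2^7 = 96 - 128 = -32.)

-32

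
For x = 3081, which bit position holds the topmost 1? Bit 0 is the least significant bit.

11

3081 = 110000001001
The topmost 1 is at position 11 (since 2^11 = 2048 ≤ 3081 < 4096).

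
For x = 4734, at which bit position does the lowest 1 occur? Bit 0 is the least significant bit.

1

4734 = 1001001111110
Trailing zeros: 1, so the lowest set bit is bit 1 (value 2).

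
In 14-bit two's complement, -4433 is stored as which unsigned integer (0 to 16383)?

4433 in 14 bits: 01000101010001
Invert: 10111010101110
Add 1:  10111010101111 = 11951
(Check: 2^14 - 4433 = 16384 - 4433 = 11951.)

11951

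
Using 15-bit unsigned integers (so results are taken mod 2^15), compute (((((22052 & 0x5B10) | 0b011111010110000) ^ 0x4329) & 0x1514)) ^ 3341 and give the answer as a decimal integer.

6173

22052 = 101011000100100
0x5B10 = 101101100010000
→ & → 101001000000000 = 20992
0b011111010110000 = 011111010110000
→ | → 111111010110000 = 32432
0x4329 = 100001100101001
→ ^ → 011110110011001 = 15769
0x1514 = 001010100010100
→ & → 001010100010000 = 5392
3341 = 000110100001101
→ ^ → 001100000011101 = 6173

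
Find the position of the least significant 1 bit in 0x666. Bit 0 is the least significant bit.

1

0x666 = 11001100110
Trailing zeros: 1, so the lowest set bit is bit 1 (value 2).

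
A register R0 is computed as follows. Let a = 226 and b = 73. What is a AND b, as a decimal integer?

64

226 = 11100010
73 = 01001001
AND → 01000000 = 64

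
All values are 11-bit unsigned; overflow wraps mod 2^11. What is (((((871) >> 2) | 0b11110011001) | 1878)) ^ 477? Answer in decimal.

1538

871 = 01101100111
→ >> 2 → 00011011001 = 217
0b11110011001 = 11110011001
→ | → 11111011001 = 2009
1878 = 11101010110
→ | → 11111011111 = 2015
477 = 00111011101
→ ^ → 11000000010 = 1538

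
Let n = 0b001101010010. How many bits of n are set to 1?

5

n = 1101010010
Count the 1s: 1 + 1 + 1 + 1 + 1 = 5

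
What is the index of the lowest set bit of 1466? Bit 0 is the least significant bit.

1

1466 = 10110111010
Trailing zeros: 1, so the lowest set bit is bit 1 (value 2).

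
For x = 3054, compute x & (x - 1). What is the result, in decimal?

x = 101111101110 = 3054
x - 1 = 101111101101
AND   = 101111101100 = 3052
(x & (x - 1) clears the lowest set bit of x.)

3052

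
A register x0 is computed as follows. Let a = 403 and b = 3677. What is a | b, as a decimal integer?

403 = 000110010011
3677 = 111001011101
 OR → 111111011111 = 4063

4063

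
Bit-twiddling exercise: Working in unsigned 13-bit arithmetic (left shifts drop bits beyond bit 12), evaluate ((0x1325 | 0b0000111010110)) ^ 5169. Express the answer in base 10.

0x1325 = 1001100100101
0b0000111010110 = 0000111010110
→ | → 1001111110111 = 5111
5169 = 1010000110001
→ ^ → 0011111000110 = 1990

1990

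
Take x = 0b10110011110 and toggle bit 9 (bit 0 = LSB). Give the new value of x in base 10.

x = 10110011110
bit 9 is currently 0; toggle it via x ^ (1 << 9) = x ^ 512
→ 11110011110 = 1950

1950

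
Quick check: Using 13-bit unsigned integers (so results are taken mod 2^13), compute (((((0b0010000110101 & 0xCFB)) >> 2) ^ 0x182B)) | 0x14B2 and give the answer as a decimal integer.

7607

0b0010000110101 = 0010000110101
0xCFB = 0110011111011
→ & → 0010000110001 = 1073
→ >> 2 → 0000100001100 = 268
0x182B = 1100000101011
→ ^ → 1100100100111 = 6439
0x14B2 = 1010010110010
→ | → 1110110110111 = 7607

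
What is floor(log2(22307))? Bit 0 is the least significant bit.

22307 = 101011100100011
The topmost 1 is at position 14 (since 2^14 = 16384 ≤ 22307 < 32768).

14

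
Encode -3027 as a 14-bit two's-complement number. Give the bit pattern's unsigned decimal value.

3027 in 14 bits: 00101111010011
Invert: 11010000101100
Add 1:  11010000101101 = 13357
(Check: 2^14 - 3027 = 16384 - 3027 = 13357.)

13357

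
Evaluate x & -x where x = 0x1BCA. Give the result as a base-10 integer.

x = 1101111001010 = 7114
-x (two's complement) = …0010000110110
AND   = 0000000000010 = 2
(x & -x isolates the lowest set bit of x.)

2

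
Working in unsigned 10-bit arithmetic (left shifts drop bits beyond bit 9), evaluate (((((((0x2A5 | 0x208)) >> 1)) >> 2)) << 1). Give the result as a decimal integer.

0x2A5 = 1010100101
0x208 = 1000001000
→ | → 1010101101 = 685
→ >> 1 → 0101010110 = 342
→ >> 2 → 0001010101 = 85
→ << 1 (mod 2^10) → 0010101010 = 170

170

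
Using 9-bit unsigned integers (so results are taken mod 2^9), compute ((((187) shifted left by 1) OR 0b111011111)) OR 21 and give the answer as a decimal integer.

511

187 = 010111011
→ shifted left by 1 (mod 2^9) → 101110110 = 374
0b111011111 = 111011111
→ OR → 111111111 = 511
21 = 000010101
→ OR → 111111111 = 511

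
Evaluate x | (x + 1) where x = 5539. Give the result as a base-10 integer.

x = 1010110100011 = 5539
x + 1 = 1010110100100
OR    = 1010110100111 = 5543
(x | (x + 1) sets the lowest cleared bit.)

5543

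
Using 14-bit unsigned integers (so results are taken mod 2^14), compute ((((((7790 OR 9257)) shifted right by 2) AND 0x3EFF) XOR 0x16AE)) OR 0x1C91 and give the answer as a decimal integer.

7349

7790 = 01111001101110
9257 = 10010000101001
→ OR → 11111001101111 = 15983
→ shifted right by 2 → 00111110011011 = 3995
0x3EFF = 11111011111111
→ AND → 00111010011011 = 3739
0x16AE = 01011010101110
→ XOR → 01100000110101 = 6197
0x1C91 = 01110010010001
→ OR → 01110010110101 = 7349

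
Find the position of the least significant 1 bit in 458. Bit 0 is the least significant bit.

1

458 = 111001010
Trailing zeros: 1, so the lowest set bit is bit 1 (value 2).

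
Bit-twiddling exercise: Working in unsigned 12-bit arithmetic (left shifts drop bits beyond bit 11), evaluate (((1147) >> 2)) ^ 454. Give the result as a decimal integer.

1147 = 010001111011
→ >> 2 → 000100011110 = 286
454 = 000111000110
→ ^ → 000011011000 = 216

216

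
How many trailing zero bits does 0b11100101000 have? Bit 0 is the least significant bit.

3

0b11100101000 = 11100101000
Trailing zeros: 3, so the lowest set bit is bit 3 (value 8).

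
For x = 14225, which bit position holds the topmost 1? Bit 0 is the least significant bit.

14225 = 11011110010001
The topmost 1 is at position 13 (since 2^13 = 8192 ≤ 14225 < 16384).

13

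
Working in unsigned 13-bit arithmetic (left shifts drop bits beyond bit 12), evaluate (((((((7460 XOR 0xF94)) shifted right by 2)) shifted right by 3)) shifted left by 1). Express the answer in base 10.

298

7460 = 1110100100100
0xF94 = 0111110010100
→ XOR → 1001010110000 = 4784
→ shifted right by 2 → 0010010101100 = 1196
→ shifted right by 3 → 0000010010101 = 149
→ shifted left by 1 (mod 2^13) → 0000100101010 = 298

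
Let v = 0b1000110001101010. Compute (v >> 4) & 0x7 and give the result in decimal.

6

v = 1000110001101010
Shift right by 4: 100011000110
Mask low 3 bits: 110 = 6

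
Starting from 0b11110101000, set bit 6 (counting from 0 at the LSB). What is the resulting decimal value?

x = 11110101000
bit 6 is currently 0; set it via x | (1 << 6) = x | 64
→ 11111101000 = 2024

2024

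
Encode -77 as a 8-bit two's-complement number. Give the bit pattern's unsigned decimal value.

77 in 8 bits: 01001101
Invert: 10110010
Add 1:  10110011 = 179
(Check: 2^8 - 77 = 256 - 77 = 179.)

179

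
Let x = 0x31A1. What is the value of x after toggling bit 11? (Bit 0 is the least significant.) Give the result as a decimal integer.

14753

x = 011000110100001
bit 11 is currently 0; toggle it via x ^ (1 << 11) = x ^ 2048
→ 011100110100001 = 14753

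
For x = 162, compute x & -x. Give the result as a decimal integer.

x = 10100010 = 162
-x (two's complement) = …01011110
AND   = 00000010 = 2
(x & -x isolates the lowest set bit of x.)

2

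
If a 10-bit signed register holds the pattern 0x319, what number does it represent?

pattern = 1100011001 (MSB is 1 ⇒ negative)
Invert: 0011100110, add 1 → 0011100111 = 231, so the value is -231.
(Equivalently: 793 - 2^10 = 793 - 1024 = -231.)

-231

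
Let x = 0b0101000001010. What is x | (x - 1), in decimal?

x = 101000001010 = 2570
x - 1 = 101000001001
OR    = 101000001011 = 2571
(x | (x - 1) sets all bits below the lowest set bit.)

2571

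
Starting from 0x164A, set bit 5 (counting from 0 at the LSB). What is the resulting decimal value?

x = 0001011001001010
bit 5 is currently 0; set it via x | (1 << 5) = x | 32
→ 0001011001101010 = 5738

5738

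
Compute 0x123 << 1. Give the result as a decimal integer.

0x123 = 0100100011
shift left by 1 → 1001000110 = 582
(equivalently, 291 × 2^1 = 291 × 2)

582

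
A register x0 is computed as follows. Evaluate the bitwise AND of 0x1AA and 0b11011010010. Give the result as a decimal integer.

0x1AA = 00110101010
b = 11011010010
AND → 00010000010 = 130

130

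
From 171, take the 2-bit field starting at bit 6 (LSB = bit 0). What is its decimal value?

2

v = 010101011
Shift right by 6: 010
Mask low 2 bits: 10 = 2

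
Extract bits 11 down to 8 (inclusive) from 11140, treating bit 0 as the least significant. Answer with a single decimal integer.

v = 010101110000100
Shift right by 8: 0101011
Mask low 4 bits: 1011 = 11

11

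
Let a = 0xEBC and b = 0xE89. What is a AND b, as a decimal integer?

3720

0xEBC = 111010111100
0xE89 = 111010001001
AND → 111010001000 = 3720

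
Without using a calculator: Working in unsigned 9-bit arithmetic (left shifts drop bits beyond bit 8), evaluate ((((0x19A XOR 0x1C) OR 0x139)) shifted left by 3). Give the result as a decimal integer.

504

0x19A = 110011010
0x1C = 000011100
→ XOR → 110000110 = 390
0x139 = 100111001
→ OR → 110111111 = 447
→ shifted left by 3 (mod 2^9) → 111111000 = 504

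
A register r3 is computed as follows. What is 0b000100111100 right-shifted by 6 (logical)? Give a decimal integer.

x = 100111100
shift right by 6 → 000000100 = 4
(equivalently, floor(316 / 64))

4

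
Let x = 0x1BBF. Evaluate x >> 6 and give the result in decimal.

110

0x1BBF = 1101110111111
shift right by 6 → 0000001101110 = 110
(equivalently, floor(7103 / 64))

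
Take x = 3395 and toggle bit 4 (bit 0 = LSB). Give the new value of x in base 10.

x = 110101000011
bit 4 is currently 0; toggle it via x ^ (1 << 4) = x ^ 16
→ 110101010011 = 3411

3411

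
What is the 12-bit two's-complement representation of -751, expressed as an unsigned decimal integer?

3345

751 in 12 bits: 001011101111
Invert: 110100010000
Add 1:  110100010001 = 3345
(Check: 2^12 - 751 = 4096 - 751 = 3345.)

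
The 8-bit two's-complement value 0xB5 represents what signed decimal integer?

pattern = 10110101 (MSB is 1 ⇒ negative)
Invert: 01001010, add 1 → 01001011 = 75, so the value is -75.
(Equivalently: 181 - 2^8 = 181 - 256 = -75.)

-75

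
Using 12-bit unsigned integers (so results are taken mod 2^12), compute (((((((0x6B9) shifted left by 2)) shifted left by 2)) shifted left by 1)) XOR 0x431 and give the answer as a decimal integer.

0x6B9 = 011010111001
→ shifted left by 2 (mod 2^12) → 101011100100 = 2788
→ shifted left by 2 (mod 2^12) → 101110010000 = 2960
→ shifted left by 1 (mod 2^12) → 011100100000 = 1824
0x431 = 010000110001
→ XOR → 001100010001 = 785

785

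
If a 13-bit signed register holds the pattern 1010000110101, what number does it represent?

pattern = 1010000110101 (MSB is 1 ⇒ negative)
Invert: 0101111001010, add 1 → 0101111001011 = 3019, so the value is -3019.
(Equivalently: 5173 - 2^13 = 5173 - 8192 = -3019.)

-3019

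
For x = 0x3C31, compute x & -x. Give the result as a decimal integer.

x = 11110000110001 = 15409
-x (two's complement) = …00001111001111
AND   = 00000000000001 = 1
(x & -x isolates the lowest set bit of x.)

1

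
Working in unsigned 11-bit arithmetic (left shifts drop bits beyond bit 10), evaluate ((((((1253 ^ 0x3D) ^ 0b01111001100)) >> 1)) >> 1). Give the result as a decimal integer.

1253 = 10011100101
0x3D = 00000111101
→ ^ → 10011011000 = 1240
0b01111001100 = 01111001100
→ ^ → 11100010100 = 1812
→ >> 1 → 01110001010 = 906
→ >> 1 → 00111000101 = 453

453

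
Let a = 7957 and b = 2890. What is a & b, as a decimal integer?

2816

7957 = 1111100010101
2890 = 0101101001010
AND → 0101100000000 = 2816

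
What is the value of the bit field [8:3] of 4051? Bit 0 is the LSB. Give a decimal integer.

v = 000111111010011
Shift right by 3: 000111111010
Mask low 6 bits: 111010 = 58

58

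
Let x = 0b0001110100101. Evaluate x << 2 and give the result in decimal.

x = 001110100101
shift left by 2 → 111010010100 = 3732
(equivalently, 933 × 2^2 = 933 × 4)

3732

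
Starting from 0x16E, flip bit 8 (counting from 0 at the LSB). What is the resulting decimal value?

x = 101101110
bit 8 is currently 1; toggle it via x ^ (1 << 8) = x ^ 256
→ 001101110 = 110

110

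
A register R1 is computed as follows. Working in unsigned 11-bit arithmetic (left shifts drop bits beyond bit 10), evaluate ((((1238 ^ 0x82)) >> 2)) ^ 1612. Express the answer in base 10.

1881

1238 = 10011010110
0x82 = 00010000010
→ ^ → 10001010100 = 1108
→ >> 2 → 00100010101 = 277
1612 = 11001001100
→ ^ → 11101011001 = 1881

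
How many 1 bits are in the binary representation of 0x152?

0x152 = 101010010
Count the 1s: 1 + 1 + 1 + 1 = 4

4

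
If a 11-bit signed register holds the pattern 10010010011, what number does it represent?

-877

pattern = 10010010011 (MSB is 1 ⇒ negative)
Invert: 01101101100, add 1 → 01101101101 = 877, so the value is -877.
(Equivalently: 1171 - 2^11 = 1171 - 2048 = -877.)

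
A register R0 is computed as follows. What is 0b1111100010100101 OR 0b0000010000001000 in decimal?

64685

a = 1111100010100101
b = 0000010000001000
 OR → 1111110010101101 = 64685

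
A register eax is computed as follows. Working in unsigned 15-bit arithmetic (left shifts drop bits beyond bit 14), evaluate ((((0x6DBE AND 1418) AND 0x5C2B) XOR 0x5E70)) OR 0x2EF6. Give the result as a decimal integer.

32510

0x6DBE = 110110110111110
1418 = 000010110001010
→ AND → 000010110001010 = 1418
0x5C2B = 101110000101011
→ AND → 000010000001010 = 1034
0x5E70 = 101111001110000
→ XOR → 101101001111010 = 23162
0x2EF6 = 010111011110110
→ OR → 111111011111110 = 32510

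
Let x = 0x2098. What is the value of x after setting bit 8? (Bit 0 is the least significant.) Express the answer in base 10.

8600

x = 010000010011000
bit 8 is currently 0; set it via x | (1 << 8) = x | 256
→ 010000110011000 = 8600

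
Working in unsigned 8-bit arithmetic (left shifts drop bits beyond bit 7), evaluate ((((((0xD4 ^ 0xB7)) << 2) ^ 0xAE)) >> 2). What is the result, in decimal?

8

0xD4 = 11010100
0xB7 = 10110111
→ ^ → 01100011 = 99
→ << 2 (mod 2^8) → 10001100 = 140
0xAE = 10101110
→ ^ → 00100010 = 34
→ >> 2 → 00001000 = 8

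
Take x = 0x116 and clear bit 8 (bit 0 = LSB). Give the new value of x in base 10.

22

x = 100010110
bit 8 is currently 1; clear it via x & ~(1 << 8) = x & ~256
→ 000010110 = 22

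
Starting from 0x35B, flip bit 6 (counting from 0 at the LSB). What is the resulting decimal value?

x = 1101011011
bit 6 is currently 1; toggle it via x ^ (1 << 6) = x ^ 64
→ 1100011011 = 795

795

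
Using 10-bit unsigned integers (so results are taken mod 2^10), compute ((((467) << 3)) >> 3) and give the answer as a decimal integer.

467 = 0111010011
→ << 3 (mod 2^10) → 1010011000 = 664
→ >> 3 → 0001010011 = 83

83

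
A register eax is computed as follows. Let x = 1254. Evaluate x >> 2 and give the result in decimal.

313

1254 = 10011100110
shift right by 2 → 00100111001 = 313
(equivalently, floor(1254 / 4))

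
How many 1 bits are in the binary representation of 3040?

3040 = 101111100000
Count the 1s: 1 + 1 + 1 + 1 + 1 + 1 = 6

6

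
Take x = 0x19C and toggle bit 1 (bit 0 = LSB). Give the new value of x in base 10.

414

x = 0110011100
bit 1 is currently 0; toggle it via x ^ (1 << 1) = x ^ 2
→ 0110011110 = 414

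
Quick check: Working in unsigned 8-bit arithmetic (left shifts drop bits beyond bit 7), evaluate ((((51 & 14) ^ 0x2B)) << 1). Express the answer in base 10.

82

51 = 00110011
14 = 00001110
→ & → 00000010 = 2
0x2B = 00101011
→ ^ → 00101001 = 41
→ << 1 (mod 2^8) → 01010010 = 82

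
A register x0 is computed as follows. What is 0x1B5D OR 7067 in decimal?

0x1B5D = 1101101011101
7067 = 1101110011011
 OR → 1101111011111 = 7135

7135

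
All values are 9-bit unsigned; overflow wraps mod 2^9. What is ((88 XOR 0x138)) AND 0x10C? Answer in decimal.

256

88 = 001011000
0x138 = 100111000
→ XOR → 101100000 = 352
0x10C = 100001100
→ AND → 100000000 = 256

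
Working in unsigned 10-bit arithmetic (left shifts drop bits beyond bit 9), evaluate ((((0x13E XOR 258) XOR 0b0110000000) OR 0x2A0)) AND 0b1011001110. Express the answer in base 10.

0x13E = 0100111110
258 = 0100000010
→ XOR → 0000111100 = 60
0b0110000000 = 0110000000
→ XOR → 0110111100 = 444
0x2A0 = 1010100000
→ OR → 1110111100 = 956
0b1011001110 = 1011001110
→ AND → 1010001100 = 652

652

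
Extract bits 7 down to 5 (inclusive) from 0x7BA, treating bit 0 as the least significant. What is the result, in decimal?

v = 11110111010
Shift right by 5: 111101
Mask low 3 bits: 101 = 5

5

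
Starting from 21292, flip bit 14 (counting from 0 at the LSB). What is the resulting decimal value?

x = 101001100101100
bit 14 is currently 1; toggle it via x ^ (1 << 14) = x ^ 16384
→ 001001100101100 = 4908

4908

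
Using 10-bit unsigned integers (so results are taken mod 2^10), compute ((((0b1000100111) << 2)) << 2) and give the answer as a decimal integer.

624

0b1000100111 = 1000100111
→ << 2 (mod 2^10) → 0010011100 = 156
→ << 2 (mod 2^10) → 1001110000 = 624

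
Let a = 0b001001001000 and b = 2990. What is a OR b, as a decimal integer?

3054

a = 001001001000
2990 = 101110101110
 OR → 101111101110 = 3054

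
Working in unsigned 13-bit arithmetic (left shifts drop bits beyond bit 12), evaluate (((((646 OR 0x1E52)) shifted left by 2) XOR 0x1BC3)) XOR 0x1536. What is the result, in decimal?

646 = 0001010000110
0x1E52 = 1111001010010
→ OR → 1111011010110 = 7894
→ shifted left by 2 (mod 2^13) → 1101101011000 = 7000
0x1BC3 = 1101111000011
→ XOR → 0000010011011 = 155
0x1536 = 1010100110110
→ XOR → 1010110101101 = 5549

5549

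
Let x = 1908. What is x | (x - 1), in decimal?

1911

x = 11101110100 = 1908
x - 1 = 11101110011
OR    = 11101110111 = 1911
(x | (x - 1) sets all bits below the lowest set bit.)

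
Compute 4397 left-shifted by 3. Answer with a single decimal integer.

4397 = 0001000100101101
shift left by 3 → 1000100101101000 = 35176
(equivalently, 4397 × 2^3 = 4397 × 8)

35176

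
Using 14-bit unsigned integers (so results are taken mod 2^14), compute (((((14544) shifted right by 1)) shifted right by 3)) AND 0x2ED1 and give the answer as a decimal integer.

14544 = 11100011010000
→ shifted right by 1 → 01110001101000 = 7272
→ shifted right by 3 → 00001110001101 = 909
0x2ED1 = 10111011010001
→ AND → 00001010000001 = 641

641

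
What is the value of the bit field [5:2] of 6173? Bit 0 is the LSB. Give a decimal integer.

v = 1100000011101
Shift right by 2: 11000000111
Mask low 4 bits: 0111 = 7

7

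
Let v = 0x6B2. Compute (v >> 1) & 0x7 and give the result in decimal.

v = 11010110010
Shift right by 1: 1101011001
Mask low 3 bits: 001 = 1

1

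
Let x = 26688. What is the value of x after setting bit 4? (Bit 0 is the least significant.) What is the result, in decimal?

x = 110100001000000
bit 4 is currently 0; set it via x | (1 << 4) = x | 16
→ 110100001010000 = 26704

26704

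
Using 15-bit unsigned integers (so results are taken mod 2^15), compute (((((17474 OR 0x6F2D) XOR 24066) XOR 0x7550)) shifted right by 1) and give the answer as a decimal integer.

17474 = 100010001000010
0x6F2D = 110111100101101
→ OR → 110111101101111 = 28527
24066 = 101111000000010
→ XOR → 011000101101101 = 12653
0x7550 = 111010101010000
→ XOR → 100010000111101 = 17469
→ shifted right by 1 → 010001000011110 = 8734

8734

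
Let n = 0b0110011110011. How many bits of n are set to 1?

n = 110011110011
Count the 1s: 1 + 1 + 1 + 1 + 1 + 1 + 1 + 1 = 8

8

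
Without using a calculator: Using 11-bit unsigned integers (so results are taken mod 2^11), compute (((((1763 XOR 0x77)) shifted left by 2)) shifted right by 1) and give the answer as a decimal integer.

296

1763 = 11011100011
0x77 = 00001110111
→ XOR → 11010010100 = 1684
→ shifted left by 2 (mod 2^11) → 01001010000 = 592
→ shifted right by 1 → 00100101000 = 296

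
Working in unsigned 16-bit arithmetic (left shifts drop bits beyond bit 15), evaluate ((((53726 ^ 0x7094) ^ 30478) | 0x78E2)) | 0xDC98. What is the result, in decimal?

53726 = 1101000111011110
0x7094 = 0111000010010100
→ ^ → 1010000101001010 = 41290
30478 = 0111011100001110
→ ^ → 1101011001000100 = 54852
0x78E2 = 0111100011100010
→ | → 1111111011100110 = 65254
0xDC98 = 1101110010011000
→ | → 1111111011111110 = 65278

65278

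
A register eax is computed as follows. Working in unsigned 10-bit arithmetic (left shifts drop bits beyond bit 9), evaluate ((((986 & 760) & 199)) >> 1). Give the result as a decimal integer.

986 = 1111011010
760 = 1011111000
→ & → 1011011000 = 728
199 = 0011000111
→ & → 0011000000 = 192
→ >> 1 → 0001100000 = 96

96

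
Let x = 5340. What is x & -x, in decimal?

4

x = 1010011011100 = 5340
-x (two's complement) = …0101100100100
AND   = 0000000000100 = 4
(x & -x isolates the lowest set bit of x.)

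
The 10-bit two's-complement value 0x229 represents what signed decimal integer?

pattern = 1000101001 (MSB is 1 ⇒ negative)
Invert: 0111010110, add 1 → 0111010111 = 471, so the value is -471.
(Equivalently: 553 - 2^10 = 553 - 1024 = -471.)

-471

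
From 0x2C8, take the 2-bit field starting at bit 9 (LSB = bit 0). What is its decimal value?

v = 0001011001000
Shift right by 9: 0001
Mask low 2 bits: 01 = 1

1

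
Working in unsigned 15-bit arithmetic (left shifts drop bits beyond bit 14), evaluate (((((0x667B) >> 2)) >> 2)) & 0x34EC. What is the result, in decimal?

1124

0x667B = 110011001111011
→ >> 2 → 001100110011110 = 6558
→ >> 2 → 000011001100111 = 1639
0x34EC = 011010011101100
→ & → 000010001100100 = 1124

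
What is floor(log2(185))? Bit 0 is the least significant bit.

7

185 = 10111001
The topmost 1 is at position 7 (since 2^7 = 128 ≤ 185 < 256).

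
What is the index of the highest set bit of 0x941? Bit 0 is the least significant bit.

11

0x941 = 100101000001
The topmost 1 is at position 11 (since 2^11 = 2048 ≤ 2369 < 4096).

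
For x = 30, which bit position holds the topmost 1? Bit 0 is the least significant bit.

4

30 = 11110
The topmost 1 is at position 4 (since 2^4 = 16 ≤ 30 < 32).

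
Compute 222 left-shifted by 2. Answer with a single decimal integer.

888

222 = 0011011110
shift left by 2 → 1101111000 = 888
(equivalently, 222 × 2^2 = 222 × 4)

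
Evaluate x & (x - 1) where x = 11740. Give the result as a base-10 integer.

x = 10110111011100 = 11740
x - 1 = 10110111011011
AND   = 10110111011000 = 11736
(x & (x - 1) clears the lowest set bit of x.)

11736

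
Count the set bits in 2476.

6

2476 = 100110101100
Count the 1s: 1 + 1 + 1 + 1 + 1 + 1 = 6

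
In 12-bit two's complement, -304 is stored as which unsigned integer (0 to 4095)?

3792

304 in 12 bits: 000100110000
Invert: 111011001111
Add 1:  111011010000 = 3792
(Check: 2^12 - 304 = 4096 - 304 = 3792.)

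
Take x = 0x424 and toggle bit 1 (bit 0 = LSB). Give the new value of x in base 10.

x = 10000100100
bit 1 is currently 0; toggle it via x ^ (1 << 1) = x ^ 2
→ 10000100110 = 1062

1062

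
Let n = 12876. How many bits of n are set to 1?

6

12876 = 11001001001100
Count the 1s: 1 + 1 + 1 + 1 + 1 + 1 = 6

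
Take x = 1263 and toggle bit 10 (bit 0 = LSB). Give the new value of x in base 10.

x = 10011101111
bit 10 is currently 1; toggle it via x ^ (1 << 10) = x ^ 1024
→ 00011101111 = 239

239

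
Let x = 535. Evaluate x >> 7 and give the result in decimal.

4

535 = 1000010111
shift right by 7 → 0000000100 = 4
(equivalently, floor(535 / 128))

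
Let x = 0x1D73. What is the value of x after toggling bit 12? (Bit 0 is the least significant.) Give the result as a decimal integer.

3443

x = 01110101110011
bit 12 is currently 1; toggle it via x ^ (1 << 12) = x ^ 4096
→ 00110101110011 = 3443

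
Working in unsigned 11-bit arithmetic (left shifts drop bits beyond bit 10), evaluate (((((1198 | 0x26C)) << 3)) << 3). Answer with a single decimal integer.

896

1198 = 10010101110
0x26C = 01001101100
→ | → 11011101110 = 1774
→ << 3 (mod 2^11) → 11101110000 = 1904
→ << 3 (mod 2^11) → 01110000000 = 896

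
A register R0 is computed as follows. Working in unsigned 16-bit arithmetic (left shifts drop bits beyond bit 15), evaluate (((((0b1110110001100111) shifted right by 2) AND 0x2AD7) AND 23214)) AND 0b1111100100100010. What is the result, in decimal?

2048

0b1110110001100111 = 1110110001100111
→ shifted right by 2 → 0011101100011001 = 15129
0x2AD7 = 0010101011010111
→ AND → 0010101000010001 = 10769
23214 = 0101101010101110
→ AND → 0000101000000000 = 2560
0b1111100100100010 = 1111100100100010
→ AND → 0000100000000000 = 2048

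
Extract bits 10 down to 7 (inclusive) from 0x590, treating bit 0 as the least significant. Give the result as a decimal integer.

v = 10110010000
Shift right by 7: 1011
Mask low 4 bits: 1011 = 11

11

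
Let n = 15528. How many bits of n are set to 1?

7

15528 = 11110010101000
Count the 1s: 1 + 1 + 1 + 1 + 1 + 1 + 1 = 7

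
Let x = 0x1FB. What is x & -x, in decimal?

1

x = 111111011 = 507
-x (two's complement) = …000000101
AND   = 000000001 = 1
(x & -x isolates the lowest set bit of x.)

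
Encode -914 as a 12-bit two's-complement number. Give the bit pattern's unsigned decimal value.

914 in 12 bits: 001110010010
Invert: 110001101101
Add 1:  110001101110 = 3182
(Check: 2^12 - 914 = 4096 - 914 = 3182.)

3182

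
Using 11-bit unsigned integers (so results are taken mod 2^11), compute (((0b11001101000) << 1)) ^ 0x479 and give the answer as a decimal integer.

0b11001101000 = 11001101000
→ << 1 (mod 2^11) → 10011010000 = 1232
0x479 = 10001111001
→ ^ → 00010101001 = 169

169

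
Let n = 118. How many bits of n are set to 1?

118 = 1110110
Count the 1s: 1 + 1 + 1 + 1 + 1 = 5

5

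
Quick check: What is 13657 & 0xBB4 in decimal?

272

13657 = 11010101011001
0xBB4 = 00101110110100
AND → 00000100010000 = 272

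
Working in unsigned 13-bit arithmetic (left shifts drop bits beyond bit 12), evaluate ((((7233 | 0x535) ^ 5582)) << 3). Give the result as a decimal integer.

1496

7233 = 1110001000001
0x535 = 0010100110101
→ | → 1110101110101 = 7541
5582 = 1010111001110
→ ^ → 0100010111011 = 2235
→ << 3 (mod 2^13) → 0010111011000 = 1496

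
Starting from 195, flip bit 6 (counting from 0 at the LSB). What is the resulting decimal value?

x = 00011000011
bit 6 is currently 1; toggle it via x ^ (1 << 6) = x ^ 64
→ 00010000011 = 131

131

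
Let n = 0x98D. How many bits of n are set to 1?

6

0x98D = 100110001101
Count the 1s: 1 + 1 + 1 + 1 + 1 + 1 = 6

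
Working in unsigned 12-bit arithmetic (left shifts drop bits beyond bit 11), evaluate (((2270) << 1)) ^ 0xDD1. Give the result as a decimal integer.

3181

2270 = 100011011110
→ << 1 (mod 2^12) → 000110111100 = 444
0xDD1 = 110111010001
→ ^ → 110001101101 = 3181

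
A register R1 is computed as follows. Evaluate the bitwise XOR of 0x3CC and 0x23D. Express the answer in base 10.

497

0x3CC = 1111001100
0x23D = 1000111101
XOR → 0111110001 = 497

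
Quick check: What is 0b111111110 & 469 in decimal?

468

a = 111111110
469 = 111010101
AND → 111010100 = 468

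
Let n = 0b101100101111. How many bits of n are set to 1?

8

n = 101100101111
Count the 1s: 1 + 1 + 1 + 1 + 1 + 1 + 1 + 1 = 8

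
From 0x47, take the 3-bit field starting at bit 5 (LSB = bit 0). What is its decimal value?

2

v = 01000111
Shift right by 5: 010
Mask low 3 bits: 010 = 2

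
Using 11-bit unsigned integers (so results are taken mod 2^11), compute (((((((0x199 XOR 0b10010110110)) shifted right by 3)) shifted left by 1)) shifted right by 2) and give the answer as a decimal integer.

0x199 = 00110011001
0b10010110110 = 10010110110
→ XOR → 10100101111 = 1327
→ shifted right by 3 → 00010100101 = 165
→ shifted left by 1 (mod 2^11) → 00101001010 = 330
→ shifted right by 2 → 00001010010 = 82

82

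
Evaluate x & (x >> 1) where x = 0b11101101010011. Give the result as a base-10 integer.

6401

x = 11101101010011 = 15187
x>>1 = 01110110101001
AND  = 01100100000001 = 6401
(x & (x >> 1) has a 1 wherever x has two consecutive 1 bits.)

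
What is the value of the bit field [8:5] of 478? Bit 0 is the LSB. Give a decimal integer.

14

v = 0111011110
Shift right by 5: 01110
Mask low 4 bits: 1110 = 14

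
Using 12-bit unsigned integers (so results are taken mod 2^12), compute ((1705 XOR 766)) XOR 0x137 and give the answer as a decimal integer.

1376

1705 = 011010101001
766 = 001011111110
→ XOR → 010001010111 = 1111
0x137 = 000100110111
→ XOR → 010101100000 = 1376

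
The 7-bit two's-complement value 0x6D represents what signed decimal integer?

pattern = 1101101 (MSB is 1 ⇒ negative)
Invert: 0010010, add 1 → 0010011 = 19, so the value is -19.
(Equivalently: 109 - 2^7 = 109 - 128 = -19.)

-19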